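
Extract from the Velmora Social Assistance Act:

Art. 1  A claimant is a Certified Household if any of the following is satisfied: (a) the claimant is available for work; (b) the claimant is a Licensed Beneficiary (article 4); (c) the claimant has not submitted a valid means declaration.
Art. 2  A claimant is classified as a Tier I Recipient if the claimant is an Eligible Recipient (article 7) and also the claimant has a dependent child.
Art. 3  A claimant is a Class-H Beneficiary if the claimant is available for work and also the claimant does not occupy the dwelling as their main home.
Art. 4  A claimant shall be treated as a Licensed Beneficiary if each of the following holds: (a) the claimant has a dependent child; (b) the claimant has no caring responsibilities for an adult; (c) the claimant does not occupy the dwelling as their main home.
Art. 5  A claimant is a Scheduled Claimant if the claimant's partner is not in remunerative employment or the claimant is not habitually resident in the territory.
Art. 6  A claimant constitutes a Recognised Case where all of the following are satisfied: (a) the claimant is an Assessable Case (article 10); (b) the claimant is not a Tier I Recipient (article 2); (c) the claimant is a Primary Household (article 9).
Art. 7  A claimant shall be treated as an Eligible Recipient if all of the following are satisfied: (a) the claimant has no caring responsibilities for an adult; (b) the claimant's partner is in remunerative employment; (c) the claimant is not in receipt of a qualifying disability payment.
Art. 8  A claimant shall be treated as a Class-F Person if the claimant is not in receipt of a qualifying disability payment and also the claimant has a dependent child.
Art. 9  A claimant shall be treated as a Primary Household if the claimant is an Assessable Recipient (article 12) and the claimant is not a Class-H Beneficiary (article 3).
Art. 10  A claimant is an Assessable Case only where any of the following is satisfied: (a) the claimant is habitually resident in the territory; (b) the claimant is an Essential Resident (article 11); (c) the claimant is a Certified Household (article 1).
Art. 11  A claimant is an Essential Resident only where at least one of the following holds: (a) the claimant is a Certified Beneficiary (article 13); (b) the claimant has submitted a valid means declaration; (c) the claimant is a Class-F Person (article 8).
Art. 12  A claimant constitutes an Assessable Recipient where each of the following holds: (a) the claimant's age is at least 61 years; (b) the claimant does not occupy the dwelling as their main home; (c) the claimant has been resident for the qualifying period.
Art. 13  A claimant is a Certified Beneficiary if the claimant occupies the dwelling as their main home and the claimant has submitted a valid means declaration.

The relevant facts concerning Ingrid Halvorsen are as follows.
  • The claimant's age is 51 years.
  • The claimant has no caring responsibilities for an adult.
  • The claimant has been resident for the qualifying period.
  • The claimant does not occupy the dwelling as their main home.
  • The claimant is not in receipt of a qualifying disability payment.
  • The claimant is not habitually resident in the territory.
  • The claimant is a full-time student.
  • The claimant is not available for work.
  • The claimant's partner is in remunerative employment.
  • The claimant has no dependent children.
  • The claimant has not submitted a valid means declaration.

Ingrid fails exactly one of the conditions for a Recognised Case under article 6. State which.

Primary Household

Under article 13: the claimant occupies the dwelling as their main home? no; and the claimant has submitted a valid means declaration? no. So the claimant is not a Certified Beneficiary.
Under article 8: the claimant is not in receipt of a qualifying disability payment? yes; and the claimant has a dependent child? no. So the claimant is not a Class-F Person.
Under article 11: Certified Beneficiary (article 13)? no; or the claimant has submitted a valid means declaration? no; or Class-F Person (article 8)? no. So the claimant is not an Essential Resident.
Under article 4: the claimant has a dependent child? no; and the claimant has no caring responsibilities for an adult? yes; and the claimant does not occupy the dwelling as their main home? yes. So the claimant is not a Licensed Beneficiary.
Under article 1: the claimant is available for work? no; or Licensed Beneficiary (article 4)? no; or the claimant has not submitted a valid means declaration? yes. So the claimant is a Certified Household.
Under article 10: the claimant is habitually resident in the territory? no; or Essential Resident (article 11)? no; or Certified Household (article 1)? yes. So the claimant is an Assessable Case.
Under article 7: the claimant has no caring responsibilities for an adult? yes; and the claimant's partner is in remunerative employment? yes; and the claimant is not in receipt of a qualifying disability payment? yes. So the claimant is an Eligible Recipient.
Under article 2: Eligible Recipient (article 7)? yes; and the claimant has a dependent child? no. So the claimant is not a Tier I Recipient.
Under article 12: claimant's age: 51 years ≥ 61 years? no; and the claimant does not occupy the dwelling as their main home? yes; and the claimant has been resident for the qualifying period? yes. So the claimant is not an Assessable Recipient.
Under article 3: the claimant is available for work? no; and the claimant does not occupy the dwelling as their main home? yes. So the claimant is not a Class-H Beneficiary.
Under article 9: Assessable Recipient (article 12)? no; and not a Class-H Beneficiary (article 3)? yes. So the claimant is not a Primary Household.
Under article 6: Assessable Case (article 10)? yes; and not a Tier I Recipient (article 2)? yes; and Primary Household (article 9)? no. So the claimant is not a Recognised Case.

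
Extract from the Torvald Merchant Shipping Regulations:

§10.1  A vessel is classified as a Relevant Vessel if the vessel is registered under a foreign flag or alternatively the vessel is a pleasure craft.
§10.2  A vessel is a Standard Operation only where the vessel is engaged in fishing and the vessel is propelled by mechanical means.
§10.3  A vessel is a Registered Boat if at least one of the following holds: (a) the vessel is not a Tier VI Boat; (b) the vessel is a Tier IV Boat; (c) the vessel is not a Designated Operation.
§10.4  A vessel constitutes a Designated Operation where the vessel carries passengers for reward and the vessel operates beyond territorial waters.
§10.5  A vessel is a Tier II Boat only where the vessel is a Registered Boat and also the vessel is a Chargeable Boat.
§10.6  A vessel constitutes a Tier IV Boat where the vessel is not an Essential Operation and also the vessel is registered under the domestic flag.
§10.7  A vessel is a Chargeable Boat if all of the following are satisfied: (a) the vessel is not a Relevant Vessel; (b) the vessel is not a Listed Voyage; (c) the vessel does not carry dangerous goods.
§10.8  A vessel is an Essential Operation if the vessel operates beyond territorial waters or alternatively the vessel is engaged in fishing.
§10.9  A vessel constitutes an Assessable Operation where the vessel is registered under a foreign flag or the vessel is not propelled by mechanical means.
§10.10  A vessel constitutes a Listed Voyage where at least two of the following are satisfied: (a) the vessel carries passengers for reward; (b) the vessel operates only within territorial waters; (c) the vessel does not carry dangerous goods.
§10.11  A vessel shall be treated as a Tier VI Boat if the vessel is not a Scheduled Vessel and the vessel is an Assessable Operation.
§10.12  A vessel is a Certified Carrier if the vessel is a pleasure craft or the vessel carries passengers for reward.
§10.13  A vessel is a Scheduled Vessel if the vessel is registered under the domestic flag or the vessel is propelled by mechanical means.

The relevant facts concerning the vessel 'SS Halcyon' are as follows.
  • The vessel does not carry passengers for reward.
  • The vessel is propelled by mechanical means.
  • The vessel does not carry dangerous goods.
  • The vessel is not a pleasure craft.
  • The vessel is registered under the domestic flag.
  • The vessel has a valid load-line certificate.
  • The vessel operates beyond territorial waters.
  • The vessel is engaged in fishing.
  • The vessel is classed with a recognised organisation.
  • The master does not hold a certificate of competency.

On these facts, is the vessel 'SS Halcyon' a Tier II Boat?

Yes

§10.13 — Scheduled Vessel: [the vessel is registered under the domestic flag? yes] OR [the vessel is propelled by mechanical means? yes] → satisfied.
§10.9 — Assessable Operation: [the vessel is registered under a foreign flag? no] OR [the vessel is not propelled by mechanical means? no] → not satisfied.
§10.11 — Tier VI Boat: [not a Scheduled Vessel (§10.13)? no] AND [Assessable Operation (§10.9)? no] → not satisfied.
§10.8 — Essential Operation: [the vessel operates beyond territorial waters? yes] OR [the vessel is engaged in fishing? yes] → satisfied.
§10.6 — Tier IV Boat: [not an Essential Operation (§10.8)? no] AND [the vessel is registered under the domestic flag? yes] → not satisfied.
§10.4 — Designated Operation: [the vessel carries passengers for reward? no] AND [the vessel operates beyond territorial waters? yes] → not satisfied.
§10.3 — Registered Boat: [not a Tier VI Boat (§10.11)? yes] OR [Tier IV Boat (§10.6)? no] OR [not a Designated Operation (§10.4)? yes] → satisfied.
§10.1 — Relevant Vessel: [the vessel is registered under a foreign flag? no] OR [the vessel is a pleasure craft? no] → not satisfied.
§10.10 — Listed Voyage: the vessel carries passengers for reward? no; the vessel operates only within territorial waters? no; the vessel does not carry dangerous goods? yes — 1 of 3 hold (need ≥2) → not satisfied.
§10.7 — Chargeable Boat: [not a Relevant Vessel (§10.1)? yes] AND [not a Listed Voyage (§10.10)? yes] AND [the vessel does not carry dangerous goods? yes] → satisfied.
§10.5 — Tier II Boat: [Registered Boat (§10.3)? yes] AND [Chargeable Boat (§10.7)? yes] → satisfied.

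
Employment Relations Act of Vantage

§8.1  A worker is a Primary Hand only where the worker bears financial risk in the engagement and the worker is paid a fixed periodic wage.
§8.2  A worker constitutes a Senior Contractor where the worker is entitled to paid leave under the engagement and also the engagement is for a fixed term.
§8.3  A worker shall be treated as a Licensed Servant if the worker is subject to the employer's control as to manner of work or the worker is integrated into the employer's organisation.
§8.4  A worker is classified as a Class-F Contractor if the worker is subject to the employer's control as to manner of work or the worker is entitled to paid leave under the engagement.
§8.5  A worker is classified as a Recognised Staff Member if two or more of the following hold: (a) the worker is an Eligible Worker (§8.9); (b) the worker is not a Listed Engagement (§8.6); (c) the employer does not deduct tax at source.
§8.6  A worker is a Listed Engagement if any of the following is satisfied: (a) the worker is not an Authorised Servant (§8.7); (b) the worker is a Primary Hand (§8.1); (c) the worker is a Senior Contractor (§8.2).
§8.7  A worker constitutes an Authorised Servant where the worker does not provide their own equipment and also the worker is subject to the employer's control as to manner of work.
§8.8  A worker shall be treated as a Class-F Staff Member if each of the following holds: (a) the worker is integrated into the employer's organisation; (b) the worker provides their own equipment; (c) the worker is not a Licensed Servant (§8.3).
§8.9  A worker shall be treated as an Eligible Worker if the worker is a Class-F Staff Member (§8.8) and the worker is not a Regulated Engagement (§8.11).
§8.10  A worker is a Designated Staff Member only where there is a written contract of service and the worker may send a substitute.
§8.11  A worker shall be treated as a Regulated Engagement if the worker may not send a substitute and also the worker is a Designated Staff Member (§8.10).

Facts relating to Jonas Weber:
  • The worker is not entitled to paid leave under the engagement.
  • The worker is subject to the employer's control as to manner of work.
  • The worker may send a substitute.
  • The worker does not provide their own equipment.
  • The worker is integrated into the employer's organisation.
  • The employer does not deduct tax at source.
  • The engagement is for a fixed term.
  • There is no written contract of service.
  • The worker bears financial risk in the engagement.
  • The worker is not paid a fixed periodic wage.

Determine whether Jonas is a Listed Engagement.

No

§8.7 — Authorised Servant: [the worker does not provide their own equipment? yes] AND [the worker is subject to the employer's control as to manner of work? yes] → satisfied.
§8.1 — Primary Hand: [the worker bears financial risk in the engagement? yes] AND [the worker is paid a fixed periodic wage? no] → not satisfied.
§8.2 — Senior Contractor: [the worker is entitled to paid leave under the engagement? no] AND [the engagement is for a fixed term? yes] → not satisfied.
§8.6 — Listed Engagement: [not an Authorised Servant (§8.7)? no] OR [Primary Hand (§8.1)? no] OR [Senior Contractor (§8.2)? no] → not satisfied.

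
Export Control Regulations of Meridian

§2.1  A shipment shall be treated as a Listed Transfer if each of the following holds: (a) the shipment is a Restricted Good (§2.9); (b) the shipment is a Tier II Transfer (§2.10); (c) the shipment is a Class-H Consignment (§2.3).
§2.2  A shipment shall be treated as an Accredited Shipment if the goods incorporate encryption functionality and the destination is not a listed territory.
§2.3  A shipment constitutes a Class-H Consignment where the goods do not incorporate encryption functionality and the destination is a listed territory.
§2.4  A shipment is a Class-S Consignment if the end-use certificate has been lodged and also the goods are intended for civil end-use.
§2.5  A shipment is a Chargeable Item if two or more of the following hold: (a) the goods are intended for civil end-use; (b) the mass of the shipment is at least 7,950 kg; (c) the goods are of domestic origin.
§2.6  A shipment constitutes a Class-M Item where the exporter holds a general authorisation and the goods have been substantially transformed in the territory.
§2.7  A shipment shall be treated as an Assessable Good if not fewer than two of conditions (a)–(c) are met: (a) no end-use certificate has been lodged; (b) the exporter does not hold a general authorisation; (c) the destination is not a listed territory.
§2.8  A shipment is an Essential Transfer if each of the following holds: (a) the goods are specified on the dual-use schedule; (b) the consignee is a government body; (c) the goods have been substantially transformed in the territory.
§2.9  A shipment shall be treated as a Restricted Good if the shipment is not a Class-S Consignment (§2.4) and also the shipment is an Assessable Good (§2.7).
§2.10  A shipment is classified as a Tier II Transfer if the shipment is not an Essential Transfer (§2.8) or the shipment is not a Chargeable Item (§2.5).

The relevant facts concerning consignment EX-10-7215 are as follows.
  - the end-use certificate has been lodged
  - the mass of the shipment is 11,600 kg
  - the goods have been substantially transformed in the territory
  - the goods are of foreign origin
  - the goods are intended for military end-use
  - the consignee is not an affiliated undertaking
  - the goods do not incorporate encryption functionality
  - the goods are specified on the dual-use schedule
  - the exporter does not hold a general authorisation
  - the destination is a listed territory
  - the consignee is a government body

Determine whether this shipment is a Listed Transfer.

Under §2.4: the end-use certificate has been lodged? yes; and the goods are intended for civil end-use? no. So the shipment is not a Class-S Consignment.
Under §2.7: no end-use certificate has been lodged? no; the exporter does not hold a general authorisation? yes; the destination is not a listed territory? no — 1 of 3 hold (need ≥2) → not satisfied.
Under §2.9: not a Class-S Consignment (§2.4)? yes; and Assessable Good (§2.7)? no. So the shipment is not a Restricted Good.
Under §2.8: the goods are specified on the dual-use schedule? yes; and the consignee is a government body? yes; and the goods have been substantially transformed in the territory? yes. So the shipment is an Essential Transfer.
Under §2.5: the goods are intended for civil end-use? no; mass of the shipment: 11,600 kg ≥ 7,950 kg? yes; the goods are of domestic origin? no — 1 of 3 hold (need ≥2) → not satisfied.
Under §2.10: not an Essential Transfer (§2.8)? no; or not a Chargeable Item (§2.5)? yes. So the shipment is a Tier II Transfer.
Under §2.3: the goods do not incorporate encryption functionality? yes; and the destination is a listed territory? yes. So the shipment is a Class-H Consignment.
Under §2.1: Restricted Good (§2.9)? no; and Tier II Transfer (§2.10)? yes; and Class-H Consignment (§2.3)? yes. So the shipment is not a Listed Transfer.

No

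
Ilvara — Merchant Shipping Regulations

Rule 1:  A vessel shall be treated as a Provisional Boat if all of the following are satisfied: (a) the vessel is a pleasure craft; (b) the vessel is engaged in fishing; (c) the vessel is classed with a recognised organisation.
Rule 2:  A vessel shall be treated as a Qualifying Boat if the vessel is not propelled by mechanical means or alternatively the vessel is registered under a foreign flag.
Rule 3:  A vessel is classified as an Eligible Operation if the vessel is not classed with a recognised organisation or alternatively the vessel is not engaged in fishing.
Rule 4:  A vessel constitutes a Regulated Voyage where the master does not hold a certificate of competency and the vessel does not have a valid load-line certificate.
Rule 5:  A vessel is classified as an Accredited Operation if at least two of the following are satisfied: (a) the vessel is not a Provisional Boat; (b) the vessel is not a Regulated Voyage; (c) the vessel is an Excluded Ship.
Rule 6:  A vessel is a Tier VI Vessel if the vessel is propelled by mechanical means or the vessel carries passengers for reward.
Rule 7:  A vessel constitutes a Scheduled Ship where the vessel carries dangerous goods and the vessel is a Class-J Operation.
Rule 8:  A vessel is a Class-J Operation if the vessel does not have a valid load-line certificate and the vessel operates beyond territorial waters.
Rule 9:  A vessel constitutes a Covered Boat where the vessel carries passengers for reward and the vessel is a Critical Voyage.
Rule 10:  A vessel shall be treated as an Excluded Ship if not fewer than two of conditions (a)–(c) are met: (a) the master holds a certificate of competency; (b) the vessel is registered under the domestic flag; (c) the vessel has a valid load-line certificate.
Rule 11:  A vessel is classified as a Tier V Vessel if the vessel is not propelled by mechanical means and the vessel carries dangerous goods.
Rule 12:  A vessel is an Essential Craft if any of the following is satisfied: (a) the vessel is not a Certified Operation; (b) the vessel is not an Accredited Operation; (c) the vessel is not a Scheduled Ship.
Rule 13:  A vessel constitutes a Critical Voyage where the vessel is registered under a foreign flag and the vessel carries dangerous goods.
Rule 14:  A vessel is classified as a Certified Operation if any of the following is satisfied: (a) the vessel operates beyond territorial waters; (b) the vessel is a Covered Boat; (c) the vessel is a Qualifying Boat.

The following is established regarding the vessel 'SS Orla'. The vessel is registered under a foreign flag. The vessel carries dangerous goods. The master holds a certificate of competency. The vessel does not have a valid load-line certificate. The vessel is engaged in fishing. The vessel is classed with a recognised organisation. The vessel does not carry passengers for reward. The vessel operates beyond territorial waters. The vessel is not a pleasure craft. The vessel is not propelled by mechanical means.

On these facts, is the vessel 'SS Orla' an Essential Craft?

No

Under rule 13: the vessel is registered under a foreign flag? yes; and the vessel carries dangerous goods? yes. So the vessel is a Critical Voyage.
Under rule 9: the vessel carries passengers for reward? no; and Critical Voyage (rule 13)? yes. So the vessel is not a Covered Boat.
Under rule 2: the vessel is not propelled by mechanical means? yes; or the vessel is registered under a foreign flag? yes. So the vessel is a Qualifying Boat.
Under rule 14: the vessel operates beyond territorial waters? yes; or Covered Boat (rule 9)? no; or Qualifying Boat (rule 2)? yes. So the vessel is a Certified Operation.
Under rule 1: the vessel is a pleasure craft? no; and the vessel is engaged in fishing? yes; and the vessel is classed with a recognised organisation? yes. So the vessel is not a Provisional Boat.
Under rule 4: the master does not hold a certificate of competency? no; and the vessel does not have a valid load-line certificate? yes. So the vessel is not a Regulated Voyage.
Under rule 10: the master holds a certificate of competency? yes; the vessel is registered under the domestic flag? no; the vessel has a valid load-line certificate? no — 1 of 3 hold (need ≥2) → not satisfied.
Under rule 5: not a Provisional Boat (rule 1)? yes; not a Regulated Voyage (rule 4)? yes; Excluded Ship (rule 10)? no — 2 of 3 hold (need ≥2) → satisfied.
Under rule 8: the vessel does not have a valid load-line certificate? yes; and the vessel operates beyond territorial waters? yes. So the vessel is a Class-J Operation.
Under rule 7: the vessel carries dangerous goods? yes; and Class-J Operation (rule 8)? yes. So the vessel is a Scheduled Ship.
Under rule 12: not a Certified Operation (rule 14)? no; or not an Accredited Operation (rule 5)? no; or not a Scheduled Ship (rule 7)? no. So the vessel is not an Essential Craft.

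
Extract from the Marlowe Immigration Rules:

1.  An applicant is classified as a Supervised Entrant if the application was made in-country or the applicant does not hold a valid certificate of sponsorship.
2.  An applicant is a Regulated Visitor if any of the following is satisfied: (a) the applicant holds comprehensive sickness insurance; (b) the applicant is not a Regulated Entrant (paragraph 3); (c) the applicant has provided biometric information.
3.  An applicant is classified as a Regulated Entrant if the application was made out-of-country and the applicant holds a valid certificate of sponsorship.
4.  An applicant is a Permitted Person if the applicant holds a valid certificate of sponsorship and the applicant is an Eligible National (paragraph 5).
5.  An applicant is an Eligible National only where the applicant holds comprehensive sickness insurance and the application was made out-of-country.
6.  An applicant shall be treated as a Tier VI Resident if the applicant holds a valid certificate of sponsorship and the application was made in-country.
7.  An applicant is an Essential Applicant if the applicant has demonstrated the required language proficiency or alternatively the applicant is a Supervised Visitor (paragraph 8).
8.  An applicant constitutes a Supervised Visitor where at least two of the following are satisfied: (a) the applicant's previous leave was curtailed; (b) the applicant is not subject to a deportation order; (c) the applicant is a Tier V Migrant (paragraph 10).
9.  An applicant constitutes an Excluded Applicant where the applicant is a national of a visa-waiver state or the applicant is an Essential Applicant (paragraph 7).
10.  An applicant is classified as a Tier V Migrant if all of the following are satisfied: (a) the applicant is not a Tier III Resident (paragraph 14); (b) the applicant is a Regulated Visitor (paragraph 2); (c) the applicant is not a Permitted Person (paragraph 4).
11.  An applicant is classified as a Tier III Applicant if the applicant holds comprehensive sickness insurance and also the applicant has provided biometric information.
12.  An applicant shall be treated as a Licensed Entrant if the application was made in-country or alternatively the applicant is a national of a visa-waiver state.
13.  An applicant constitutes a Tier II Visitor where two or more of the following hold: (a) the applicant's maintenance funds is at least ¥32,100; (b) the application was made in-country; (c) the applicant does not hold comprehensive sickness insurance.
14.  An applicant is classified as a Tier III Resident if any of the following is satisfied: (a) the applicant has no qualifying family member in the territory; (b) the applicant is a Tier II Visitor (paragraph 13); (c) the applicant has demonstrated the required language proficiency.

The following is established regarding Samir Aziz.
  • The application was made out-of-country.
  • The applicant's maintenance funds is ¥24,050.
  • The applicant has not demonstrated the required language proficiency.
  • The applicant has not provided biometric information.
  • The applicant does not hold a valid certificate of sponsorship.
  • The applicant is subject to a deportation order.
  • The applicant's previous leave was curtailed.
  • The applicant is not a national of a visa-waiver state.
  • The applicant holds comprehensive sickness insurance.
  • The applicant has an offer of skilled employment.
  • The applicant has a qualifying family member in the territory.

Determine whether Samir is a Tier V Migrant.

Yes

paragraph 13 — Tier II Visitor: applicant's maintenance funds: ¥24,050 ≥ ¥32,100? no; the application was made in-country? no; the applicant does not hold comprehensive sickness insurance? no — 0 of 3 hold (need ≥2) → not satisfied.
paragraph 14 — Tier III Resident: [the applicant has no qualifying family member in the territory? no] OR [Tier II Visitor (paragraph 13)? no] OR [the applicant has demonstrated the required language proficiency? no] → not satisfied.
paragraph 3 — Regulated Entrant: [the application was made out-of-country? yes] AND [the applicant holds a valid certificate of sponsorship? no] → not satisfied.
paragraph 2 — Regulated Visitor: [the applicant holds comprehensive sickness insurance? yes] OR [not a Regulated Entrant (paragraph 3)? yes] OR [the applicant has provided biometric information? no] → satisfied.
paragraph 5 — Eligible National: [the applicant holds comprehensive sickness insurance? yes] AND [the application was made out-of-country? yes] → satisfied.
paragraph 4 — Permitted Person: [the applicant holds a valid certificate of sponsorship? no] AND [Eligible National (paragraph 5)? yes] → not satisfied.
paragraph 10 — Tier V Migrant: [not a Tier III Resident (paragraph 14)? yes] AND [Regulated Visitor (paragraph 2)? yes] AND [not a Permitted Person (paragraph 4)? yes] → satisfied.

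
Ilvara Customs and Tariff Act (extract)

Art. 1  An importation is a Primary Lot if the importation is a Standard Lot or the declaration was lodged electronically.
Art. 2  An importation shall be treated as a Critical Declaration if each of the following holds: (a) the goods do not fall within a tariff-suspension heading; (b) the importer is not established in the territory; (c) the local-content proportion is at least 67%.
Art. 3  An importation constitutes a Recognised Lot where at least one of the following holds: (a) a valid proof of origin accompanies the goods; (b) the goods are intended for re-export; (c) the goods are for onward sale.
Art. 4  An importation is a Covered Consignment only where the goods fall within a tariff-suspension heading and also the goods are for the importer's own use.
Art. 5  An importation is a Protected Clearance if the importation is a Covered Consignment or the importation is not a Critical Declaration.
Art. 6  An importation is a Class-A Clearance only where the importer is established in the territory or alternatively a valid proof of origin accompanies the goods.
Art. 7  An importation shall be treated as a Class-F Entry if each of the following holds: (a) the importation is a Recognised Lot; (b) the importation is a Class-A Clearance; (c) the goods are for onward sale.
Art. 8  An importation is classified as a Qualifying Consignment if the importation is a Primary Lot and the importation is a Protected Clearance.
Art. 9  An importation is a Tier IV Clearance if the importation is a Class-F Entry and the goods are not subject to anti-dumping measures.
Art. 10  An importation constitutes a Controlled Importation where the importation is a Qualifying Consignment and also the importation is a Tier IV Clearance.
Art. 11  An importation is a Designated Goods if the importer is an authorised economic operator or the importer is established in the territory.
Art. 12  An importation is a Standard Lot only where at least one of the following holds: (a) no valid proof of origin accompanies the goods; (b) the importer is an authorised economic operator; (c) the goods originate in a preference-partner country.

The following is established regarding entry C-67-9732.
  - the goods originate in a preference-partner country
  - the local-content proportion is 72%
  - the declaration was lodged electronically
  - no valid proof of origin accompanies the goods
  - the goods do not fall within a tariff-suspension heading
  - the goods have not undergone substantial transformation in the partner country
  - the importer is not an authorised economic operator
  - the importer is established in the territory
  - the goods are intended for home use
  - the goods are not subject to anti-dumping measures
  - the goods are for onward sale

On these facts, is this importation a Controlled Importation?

article 12 — Standard Lot: [no valid proof of origin accompanies the goods? yes] OR [the importer is an authorised economic operator? no] OR [the goods originate in a preference-partner country? yes] → satisfied.
article 1 — Primary Lot: [Standard Lot (article 12)? yes] OR [the declaration was lodged electronically? yes] → satisfied.
article 4 — Covered Consignment: [the goods fall within a tariff-suspension heading? no] AND [the goods are for the importer's own use? no] → not satisfied.
article 2 — Critical Declaration: [the goods do not fall within a tariff-suspension heading? yes] AND [the importer is not established in the territory? no] AND [local-content proportion: 72% ≥ 67%? yes] → not satisfied.
article 5 — Protected Clearance: [Covered Consignment (article 4)? no] OR [not a Critical Declaration (article 2)? yes] → satisfied.
article 8 — Qualifying Consignment: [Primary Lot (article 1)? yes] AND [Protected Clearance (article 5)? yes] → satisfied.
article 3 — Recognised Lot: [a valid proof of origin accompanies the goods? no] OR [the goods are intended for re-export? no] OR [the goods are for onward sale? yes] → satisfied.
article 6 — Class-A Clearance: [the importer is established in the territory? yes] OR [a valid proof of origin accompanies the goods? no] → satisfied.
article 7 — Class-F Entry: [Recognised Lot (article 3)? yes] AND [Class-A Clearance (article 6)? yes] AND [the goods are for onward sale? yes] → satisfied.
article 9 — Tier IV Clearance: [Class-F Entry (article 7)? yes] AND [the goods are not subject to anti-dumping measures? yes] → satisfied.
article 10 — Controlled Importation: [Qualifying Consignment (article 8)? yes] AND [Tier IV Clearance (article 9)? yes] → satisfied.

Yes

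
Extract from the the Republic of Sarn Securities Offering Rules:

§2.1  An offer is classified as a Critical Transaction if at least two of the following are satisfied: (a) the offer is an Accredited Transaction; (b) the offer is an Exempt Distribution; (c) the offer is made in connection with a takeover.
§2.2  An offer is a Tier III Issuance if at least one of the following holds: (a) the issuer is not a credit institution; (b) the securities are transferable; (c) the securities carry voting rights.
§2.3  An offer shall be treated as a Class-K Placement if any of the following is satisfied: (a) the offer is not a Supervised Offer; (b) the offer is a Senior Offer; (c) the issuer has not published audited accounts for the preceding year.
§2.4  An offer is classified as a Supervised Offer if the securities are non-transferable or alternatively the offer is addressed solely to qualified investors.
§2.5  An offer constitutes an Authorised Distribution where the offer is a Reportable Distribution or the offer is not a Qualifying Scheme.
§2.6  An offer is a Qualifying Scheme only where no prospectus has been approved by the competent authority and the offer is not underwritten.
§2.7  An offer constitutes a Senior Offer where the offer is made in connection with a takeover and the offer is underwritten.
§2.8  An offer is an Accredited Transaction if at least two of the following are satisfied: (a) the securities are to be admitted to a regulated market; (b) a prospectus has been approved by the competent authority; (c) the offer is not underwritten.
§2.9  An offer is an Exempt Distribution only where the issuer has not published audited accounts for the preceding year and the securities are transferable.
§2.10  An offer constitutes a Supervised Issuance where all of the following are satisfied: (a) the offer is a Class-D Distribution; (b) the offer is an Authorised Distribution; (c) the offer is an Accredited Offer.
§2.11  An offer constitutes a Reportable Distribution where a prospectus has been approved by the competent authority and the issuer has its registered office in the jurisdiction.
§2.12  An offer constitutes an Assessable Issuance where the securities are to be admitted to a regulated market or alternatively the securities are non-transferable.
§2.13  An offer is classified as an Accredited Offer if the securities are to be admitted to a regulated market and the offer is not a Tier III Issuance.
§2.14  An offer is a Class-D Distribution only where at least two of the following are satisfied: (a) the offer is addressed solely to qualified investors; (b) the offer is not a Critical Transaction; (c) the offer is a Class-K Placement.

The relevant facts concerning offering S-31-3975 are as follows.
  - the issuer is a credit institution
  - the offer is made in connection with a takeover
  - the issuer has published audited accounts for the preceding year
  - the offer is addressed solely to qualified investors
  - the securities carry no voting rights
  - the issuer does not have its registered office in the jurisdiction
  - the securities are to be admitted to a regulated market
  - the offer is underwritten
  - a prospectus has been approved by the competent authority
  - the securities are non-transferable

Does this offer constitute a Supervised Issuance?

Yes

§2.8 — Accredited Transaction: the securities are to be admitted to a regulated market? yes; a prospectus has been approved by the competent authority? yes; the offer is not underwritten? no — 2 of 3 hold (need ≥2) → satisfied.
§2.9 — Exempt Distribution: [the issuer has not published audited accounts for the preceding year? no] AND [the securities are transferable? no] → not satisfied.
§2.1 — Critical Transaction: Accredited Transaction (§2.8)? yes; Exempt Distribution (§2.9)? no; the offer is made in connection with a takeover? yes — 2 of 3 hold (need ≥2) → satisfied.
§2.4 — Supervised Offer: [the securities are non-transferable? yes] OR [the offer is addressed solely to qualified investors? yes] → satisfied.
§2.7 — Senior Offer: [the offer is made in connection with a takeover? yes] AND [the offer is underwritten? yes] → satisfied.
§2.3 — Class-K Placement: [not a Supervised Offer (§2.4)? no] OR [Senior Offer (§2.7)? yes] OR [the issuer has not published audited accounts for the preceding year? no] → satisfied.
§2.14 — Class-D Distribution: the offer is addressed solely to qualified investors? yes; not a Critical Transaction (§2.1)? no; Class-K Placement (§2.3)? yes — 2 of 3 hold (need ≥2) → satisfied.
§2.11 — Reportable Distribution: [a prospectus has been approved by the competent authority? yes] AND [the issuer has its registered office in the jurisdiction? no] → not satisfied.
§2.6 — Qualifying Scheme: [no prospectus has been approved by the competent authority? no] AND [the offer is not underwritten? no] → not satisfied.
§2.5 — Authorised Distribution: [Reportable Distribution (§2.11)? no] OR [not a Qualifying Scheme (§2.6)? yes] → satisfied.
§2.2 — Tier III Issuance: [the issuer is not a credit institution? no] OR [the securities are transferable? no] OR [the securities carry voting rights? no] → not satisfied.
§2.13 — Accredited Offer: [the securities are to be admitted to a regulated market? yes] AND [not a Tier III Issuance (§2.2)? yes] → satisfied.
§2.10 — Supervised Issuance: [Class-D Distribution (§2.14)? yes] AND [Authorised Distribution (§2.5)? yes] AND [Accredited Offer (§2.13)? yes] → satisfied.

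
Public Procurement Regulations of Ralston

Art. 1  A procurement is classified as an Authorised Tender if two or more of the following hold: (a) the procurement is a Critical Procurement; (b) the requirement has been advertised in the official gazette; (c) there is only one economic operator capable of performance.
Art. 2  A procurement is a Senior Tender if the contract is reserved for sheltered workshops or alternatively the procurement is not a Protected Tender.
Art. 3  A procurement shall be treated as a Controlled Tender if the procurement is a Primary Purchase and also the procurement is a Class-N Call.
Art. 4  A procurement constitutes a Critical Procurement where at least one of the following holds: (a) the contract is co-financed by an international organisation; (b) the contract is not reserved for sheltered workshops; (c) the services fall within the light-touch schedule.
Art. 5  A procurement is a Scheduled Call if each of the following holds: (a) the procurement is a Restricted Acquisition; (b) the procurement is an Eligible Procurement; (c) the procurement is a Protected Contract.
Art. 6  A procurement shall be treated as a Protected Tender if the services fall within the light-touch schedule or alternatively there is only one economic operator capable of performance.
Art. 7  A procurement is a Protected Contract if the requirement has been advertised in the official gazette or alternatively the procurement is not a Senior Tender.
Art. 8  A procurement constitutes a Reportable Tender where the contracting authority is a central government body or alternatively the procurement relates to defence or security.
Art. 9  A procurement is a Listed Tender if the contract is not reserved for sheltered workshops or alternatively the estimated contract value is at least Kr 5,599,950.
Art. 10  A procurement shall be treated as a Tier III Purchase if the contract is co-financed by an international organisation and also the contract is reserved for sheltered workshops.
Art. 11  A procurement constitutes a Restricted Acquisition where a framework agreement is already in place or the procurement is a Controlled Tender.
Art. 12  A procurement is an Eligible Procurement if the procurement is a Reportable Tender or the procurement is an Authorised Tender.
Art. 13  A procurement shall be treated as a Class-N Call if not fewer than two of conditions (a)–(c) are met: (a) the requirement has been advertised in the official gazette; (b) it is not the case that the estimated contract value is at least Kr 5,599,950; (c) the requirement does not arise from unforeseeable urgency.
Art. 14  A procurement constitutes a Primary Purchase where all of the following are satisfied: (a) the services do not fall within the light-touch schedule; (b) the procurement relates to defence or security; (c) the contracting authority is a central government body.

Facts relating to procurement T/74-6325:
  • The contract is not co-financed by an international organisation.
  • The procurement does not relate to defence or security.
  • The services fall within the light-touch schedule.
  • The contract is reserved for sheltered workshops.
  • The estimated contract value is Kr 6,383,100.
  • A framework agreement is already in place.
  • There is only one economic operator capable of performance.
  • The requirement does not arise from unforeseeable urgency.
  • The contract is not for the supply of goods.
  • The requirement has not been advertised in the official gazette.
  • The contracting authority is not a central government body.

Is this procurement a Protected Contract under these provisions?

No

Under article 6: the services fall within the light-touch schedule? yes; or there is only one economic operator capable of performance? yes. So the procurement is a Protected Tender.
Under article 2: the contract is reserved for sheltered workshops? yes; or not a Protected Tender (article 6)? no. So the procurement is a Senior Tender.
Under article 7: the requirement has been advertised in the official gazette? no; or not a Senior Tender (article 2)? no. So the procurement is not a Protected Contract.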